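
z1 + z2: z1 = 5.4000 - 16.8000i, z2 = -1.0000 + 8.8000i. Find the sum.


Real: 5.4 - 1 = 4.4
Imag: -16.8 + 8.8 = -8

4.4000 - 8.0000i


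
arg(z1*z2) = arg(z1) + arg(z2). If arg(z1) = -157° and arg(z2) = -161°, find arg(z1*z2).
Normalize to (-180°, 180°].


arg(z1*z2) = -157° - 161° = -318°
Normalized to (-180°, 180°]: 42°

42°


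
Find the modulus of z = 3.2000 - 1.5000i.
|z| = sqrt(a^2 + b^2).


|z| = sqrt(3.2^2 + (-1.5)^2) = sqrt(10.24 + 2.25) = sqrt(12.49) = 3.5341

|z| = 3.5341


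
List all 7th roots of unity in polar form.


The 7th roots of unity are cis(360k/7°) for k=0..6
Angle step = 360/7 = 51.4286°
Primitive root: cis(51.4286°)
Primitive root = 0.6235 + 0.7818i

7 roots at angles: 0°, 51.4286°, 102.8571°, 154.2857°, 205.7143°, 257.1429°, 308.5714°


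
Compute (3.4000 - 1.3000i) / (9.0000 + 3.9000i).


Conjugate of z2 = 9.0000 - 3.9000i
Numerator: (3.4000 - 1.3000i)(9.0000 - 3.9000i) = 25.5300 - 24.9600i
Denominator: 9^2 + 3.9^2 = 96.21
Result = (25.5300 - 24.9600i)/96.21

0.2654 - 0.2594i


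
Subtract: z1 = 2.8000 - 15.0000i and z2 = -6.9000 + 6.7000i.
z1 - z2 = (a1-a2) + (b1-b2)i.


Real: 2.8 + 6.9 = 9.7
Imag: -15 - 6.7 = -21.7

9.7000 - 21.7000i


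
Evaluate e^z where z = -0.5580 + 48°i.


e^-0.5580 = 0.57235
cos(48°) = 0.6691
sin(48°) = 0.7431
Real = 0.57235*0.6691 = 0.3830
Imag = 0.57235*0.7431 = 0.4253

0.3830 + 0.4253i


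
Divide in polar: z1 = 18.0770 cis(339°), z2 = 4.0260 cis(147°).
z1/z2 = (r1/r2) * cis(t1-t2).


r = 18.0770 / 4.0260 = 4.4901
theta = 339° - 147° = 192° = 192° (mod 360)

4.4901 cis(192°)


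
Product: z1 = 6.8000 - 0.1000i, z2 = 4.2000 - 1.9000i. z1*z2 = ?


Real = 6.8*4.2 - (-0.1)*(-1.9) = 28.56 - 0.19 = 28.37
Imag = 6.8*(-1.9) + 4.2*(-0.1) = -12.92 - (0.42) = -13.34

28.3700 - 13.3400i


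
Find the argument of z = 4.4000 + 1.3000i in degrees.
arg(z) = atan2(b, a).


Re = 4.4, Im = 1.3
arg = atan2(1.3, 4.4) = 16.4600 degrees

arg(z) = 16.4600 degrees


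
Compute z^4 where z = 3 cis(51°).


r^4 = 3^4 = 81
n*theta = 4*51° = 204° = 204° (mod 360)
a = 81*cos(204°) = -73.9972
b = 81*sin(204°) = -32.9457

81 cis(204°) = -73.9972 - 32.9457i


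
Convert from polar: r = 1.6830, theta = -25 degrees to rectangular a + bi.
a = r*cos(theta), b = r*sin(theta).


a = 1.6830*cos(-25°) = 1.6830*0.9063 = 1.5253
b = 1.6830*sin(-25°) = 1.6830*(-0.42262) = -0.7113

1.5253 - 0.7113i


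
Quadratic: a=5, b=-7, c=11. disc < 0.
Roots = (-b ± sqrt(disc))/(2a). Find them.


disc = (-7)^2 - 4*5*11 = 49 - 220 = -171
sqrt(|disc|) = sqrt(171) = 13.0767
Real part = 7/(2*5) = 0.7000
Imag part = 13.0767/(2*5) = 1.3077

0.7000 ± 1.3077i


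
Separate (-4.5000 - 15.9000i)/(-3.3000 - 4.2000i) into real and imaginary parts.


Multiply by conjugate: (-4.5000 - 15.9000i)(-3.3000 + 4.2000i) / ((-3.3)^2 + (-4.2)^2)
Numerator real = -4.5*(-3.3) - (15.9)*(-4.2) = 81.63
Numerator imag = -15.9*(-3.3) - (-4.5)*(-4.2) = 33.57
Denominator = 28.53
Re(z) = 81.63/28.53 = 2.8612
Im(z) = 33.57/28.53 = 1.1767

Re(z) = 2.8612, Im(z) = 1.1767


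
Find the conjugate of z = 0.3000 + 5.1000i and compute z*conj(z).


z_bar = 0.3000 - 5.1000i
z*z_bar = 0.3^2 + 5.1^2 = 0.09 + 26.01 = 26.1

z_bar = 0.3000 - 5.1000i, z*z_bar = 26.1


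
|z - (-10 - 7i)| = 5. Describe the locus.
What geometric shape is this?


|z - z0| = r is a circle with center z0 and radius r.
Center = (-10, -7), radius = 5

Circle with center (-10, -7) and radius 5


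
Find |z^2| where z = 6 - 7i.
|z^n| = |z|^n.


|z| = sqrt(36+49) = sqrt(85) = 9.2195
|z^2| = |z|^2 = (sqrt(85))^2 = 85

|z^2| = 85


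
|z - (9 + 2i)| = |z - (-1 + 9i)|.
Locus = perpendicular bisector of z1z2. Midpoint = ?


Equal distances means the locus is the perpendicular bisector of z1 and z2.
Midpoint = ((9+(-1))/2, (2+9)/2) = (4.0000, 5.5000)

Perpendicular bisector through (4.0000, 5.5000)


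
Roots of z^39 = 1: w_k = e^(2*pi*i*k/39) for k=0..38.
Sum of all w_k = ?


The sum of all 39th roots of unity is 0.
Geometric series: (1 - w^39)/(1 - w) = (1-1)/(1-w) = 0 since w^39 = 1, w ≠ 1.
Alternatively: coefficient of z^38 in z^39 - 1 is 0.

0


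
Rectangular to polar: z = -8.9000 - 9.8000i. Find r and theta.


r = sqrt(79.21+96.04) = sqrt(175.25) = 13.2382
theta = atan2(-9.8, -8.9) = -132.2446 degrees

r = 13.2382, theta = -132.2446 degrees


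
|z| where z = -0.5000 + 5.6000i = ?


|z| = sqrt((-0.5)^2 + 5.6^2) = sqrt(0.25 + 31.36) = sqrt(31.61) = 5.6223

|z| = 5.6223


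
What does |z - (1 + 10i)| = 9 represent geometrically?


|z - z0| = r is a circle with center z0 and radius r.
Center = (1, 10), radius = 9

Circle with center (1, 10) and radius 9


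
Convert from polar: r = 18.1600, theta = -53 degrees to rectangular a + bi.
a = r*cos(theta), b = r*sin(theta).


a = 18.1600*cos(-53°) = 18.1600*0.601815 = 10.9290
b = 18.1600*sin(-53°) = 18.1600*(-0.798636) = -14.5032

10.9290 - 14.5032i


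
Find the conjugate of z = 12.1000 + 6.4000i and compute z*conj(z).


z_bar = 12.1000 - 6.4000i
z*z_bar = 12.1^2 + 6.4^2 = 146.41 + 40.96 = 187.37

z_bar = 12.1000 - 6.4000i, z*z_bar = 187.37


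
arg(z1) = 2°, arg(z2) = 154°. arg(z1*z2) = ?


arg(z1*z2) = 2° + 154° = 156°
Normalized to (-180°, 180°]: 156°

156°


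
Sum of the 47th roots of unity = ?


The sum of all 47th roots of unity is 0.
Geometric series: (1 - w^47)/(1 - w) = (1-1)/(1-w) = 0 since w^47 = 1, w ≠ 1.
Alternatively: coefficient of z^46 in z^47 - 1 is 0.

0


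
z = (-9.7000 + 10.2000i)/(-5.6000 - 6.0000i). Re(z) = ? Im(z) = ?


Multiply by conjugate: (-9.7000 + 10.2000i)(-5.6000 + 6.0000i) / ((-5.6)^2 + (-6)^2)
Numerator real = -9.7*(-5.6) + 10.2*(-6) = -6.88
Numerator imag = 10.2*(-5.6) - (-9.7)*(-6) = -115.32
Denominator = 67.36
Re(z) = -6.88/67.36 = -0.1021
Im(z) = -115.32/67.36 = -1.7120

Re(z) = -0.1021, Im(z) = -1.7120


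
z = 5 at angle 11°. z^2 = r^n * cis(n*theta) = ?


r^2 = 5^2 = 25
n*theta = 2*11° = 22° = 22° (mod 360)
a = 25*cos(22°) = 23.1796
b = 25*sin(22°) = 9.3652

25 cis(22°) = 23.1796 + 9.3652i


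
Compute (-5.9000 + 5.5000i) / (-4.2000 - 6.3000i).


Conjugate of z2 = -4.2000 + 6.3000i
Numerator: (-5.9000 + 5.5000i)(-4.2000 + 6.3000i) = -9.8700 - 60.2700i
Denominator: (-4.2)^2 + (-6.3)^2 = 57.33
Result = (-9.8700 - 60.2700i)/57.33

-0.1722 - 1.0513i


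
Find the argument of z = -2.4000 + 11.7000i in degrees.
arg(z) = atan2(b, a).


Re = -2.4, Im = 11.7
arg = atan2(11.7, -2.4) = 101.5922 degrees

arg(z) = 101.5922 degrees


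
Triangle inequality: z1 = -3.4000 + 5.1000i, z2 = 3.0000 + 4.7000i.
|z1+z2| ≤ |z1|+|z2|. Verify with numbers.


|z1| = sqrt((-3.4)^2 + 5.1^2) = sqrt(37.57) = 6.1294
|z2| = sqrt(3^2 + 4.7^2) = sqrt(31.09) = 5.5758
z1+z2 = -0.4000 + 9.8000i
|z1+z2| = sqrt(96.2) = 9.8082
|z1|+|z2| = 6.1294 + 5.5758 = 11.7052

|z1+z2| = 9.8082 ≤ |z1|+|z2| = 11.7052 (verified)


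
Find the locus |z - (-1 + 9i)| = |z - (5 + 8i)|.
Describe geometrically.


Equal distances means the locus is the perpendicular bisector of z1 and z2.
Midpoint = ((-1+5)/2, (9+8)/2) = (2.0000, 8.5000)

Perpendicular bisector through (2.0000, 8.5000)


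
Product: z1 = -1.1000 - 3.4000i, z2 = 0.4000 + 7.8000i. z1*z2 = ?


Real = -1.1*0.4 - (-3.4)*7.8 = -0.44 - (-26.52) = 26.08
Imag = -1.1*7.8 + 0.4*(-3.4) = -8.58 - (1.36) = -9.94

26.0800 - 9.9400i


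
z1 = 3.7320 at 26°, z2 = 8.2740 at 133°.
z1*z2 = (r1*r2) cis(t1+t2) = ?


r = 3.7320 * 8.2740 = 30.8786
theta = 26° + 133° = 159° = 159° (mod 360)

30.8786 cis(159°)


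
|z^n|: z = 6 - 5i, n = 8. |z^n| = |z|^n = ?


|z| = sqrt(36+25) = sqrt(61) = 7.8102
|z^8| = |z|^8 = (sqrt(61))^8 = 61^4 = 13845841

|z^8| = 13845841


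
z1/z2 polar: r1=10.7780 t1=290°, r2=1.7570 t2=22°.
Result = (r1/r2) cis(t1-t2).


r = 10.7780 / 1.7570 = 6.1343
theta = 290° - 22° = 268° = 268° (mod 360)

6.1343 cis(268°)


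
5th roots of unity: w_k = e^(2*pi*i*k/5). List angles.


The 5th roots of unity are cis(360k/5°) for k=0..4
Angle step = 360/5 = 72°
Primitive root: cis(72°)
Primitive root = 0.3090 + 0.9511i

5 roots at angles: 0°, 72°, 144°, 216°, 288°


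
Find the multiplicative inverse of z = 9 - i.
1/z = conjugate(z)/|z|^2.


|z|^2 = 81+1 = 82
1/z = (9 + 1i)/82

1/z = 0.1098 + 0.0122i


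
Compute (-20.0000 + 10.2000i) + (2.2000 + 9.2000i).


Real: -20 + 2.2 = -17.8
Imag: 10.2 + 9.2 = 19.4

-17.8000 + 19.4000i


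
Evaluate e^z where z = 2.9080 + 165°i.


e^2.9080 = 18.3201
cos(165°) = -0.96593
sin(165°) = 0.25882
Real = 18.3201*(-0.96593) = -17.6959
Imag = 18.3201*0.25882 = 4.7416

-17.6959 + 4.7416i


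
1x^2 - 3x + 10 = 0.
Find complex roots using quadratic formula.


disc = (-3)^2 - 4*1*10 = 9 - 40 = -31
sqrt(|disc|) = sqrt(31) = 5.5678
Real part = 3/(2*1) = 1.5000
Imag part = 5.5678/(2*1) = 2.7839

1.5000 ± 2.7839i


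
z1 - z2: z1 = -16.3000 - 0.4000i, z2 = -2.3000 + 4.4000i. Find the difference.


Real: -16.3 + 2.3 = -14
Imag: -0.4 - 4.4 = -4.8

-14.0000 - 4.8000i


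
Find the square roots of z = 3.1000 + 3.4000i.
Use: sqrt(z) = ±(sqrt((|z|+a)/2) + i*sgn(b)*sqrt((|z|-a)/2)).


|z| = sqrt(9.61+11.56) = 4.6011
sqrt((|z|+a)/2) = sqrt((4.6011+3.1)/2) = sqrt(3.8505) = 1.9623
sqrt((|z|-a)/2) = sqrt((4.6011-3.1)/2) = sqrt(0.7505) = 0.8663

±(1.9623 + 0.8663i) i.e. 1.9623 + 0.8663i and -1.9623 - 0.8663i


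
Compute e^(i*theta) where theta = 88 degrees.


cos(88°) = 0.0349
sin(88°) = 0.9994

e^(i*88°) = 0.0349 + 0.9994i


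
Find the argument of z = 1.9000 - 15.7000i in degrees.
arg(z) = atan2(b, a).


Re = 1.9, Im = -15.7
arg = atan2(-15.7, 1.9) = -83.0997 degrees

arg(z) = -83.0997 degrees


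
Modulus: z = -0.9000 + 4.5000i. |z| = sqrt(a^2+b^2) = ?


|z| = sqrt((-0.9)^2 + 4.5^2) = sqrt(0.81 + 20.25) = sqrt(21.06) = 4.5891

|z| = 4.5891


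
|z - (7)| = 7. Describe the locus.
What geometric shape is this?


|z - z0| = r is a circle with center z0 and radius r.
Center = (7, 0), radius = 7

Circle with center (7, 0) and radius 7


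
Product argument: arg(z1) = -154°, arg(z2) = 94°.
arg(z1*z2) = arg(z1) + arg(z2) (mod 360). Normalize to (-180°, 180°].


arg(z1*z2) = -154° + 94° = -60°
Normalized to (-180°, 180°]: -60°

-60°


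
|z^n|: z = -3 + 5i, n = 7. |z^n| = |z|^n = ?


|z| = sqrt(9+25) = sqrt(34) = 5.8310
|z^7| = |z|^7 = (sqrt(34))^7 = 34^3 * sqrt(34) = 39304*sqrt(34)

|z^7| = 39304*sqrt(34) ≈ 229179.7333


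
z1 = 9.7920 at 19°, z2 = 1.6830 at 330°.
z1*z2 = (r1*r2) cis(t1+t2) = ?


r = 9.7920 * 1.6830 = 16.4799
theta = 19° + 330° = 349° = 349° (mod 360)

16.4799 cis(349°)


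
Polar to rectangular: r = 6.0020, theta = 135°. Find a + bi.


a = 6.0020*cos(135°) = 6.0020*(-0.70711) = -4.2441
b = 6.0020*sin(135°) = 6.0020*0.70711 = 4.2441

-4.2441 + 4.2441i


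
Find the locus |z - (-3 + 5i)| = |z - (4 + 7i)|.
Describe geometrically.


Equal distances means the locus is the perpendicular bisector of z1 and z2.
Midpoint = ((-3+4)/2, (5+7)/2) = (0.5000, 6.0000)

Perpendicular bisector through (0.5000, 6.0000)


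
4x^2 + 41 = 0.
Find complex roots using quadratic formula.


disc = 0^2 - 4*4*41 = 0 - 656 = -656
sqrt(|disc|) = sqrt(656) = 25.6125
Real part = 0/(2*4) = 0
Imag part = 25.6125/(2*4) = 3.2016

0 ± 3.2016i


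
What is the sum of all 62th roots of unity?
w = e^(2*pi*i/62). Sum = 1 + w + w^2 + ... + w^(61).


The sum of all 62th roots of unity is 0.
Geometric series: (1 - w^62)/(1 - w) = (1-1)/(1-w) = 0 since w^62 = 1, w ≠ 1.
Alternatively: coefficient of z^61 in z^62 - 1 is 0.

0


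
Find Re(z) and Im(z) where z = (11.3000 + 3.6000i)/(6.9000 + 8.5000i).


Multiply by conjugate: (11.3000 + 3.6000i)(6.9000 - 8.5000i) / (6.9^2 + 8.5^2)
Numerator real = 11.3*6.9 + 3.6*8.5 = 108.57
Numerator imag = 3.6*6.9 - 11.3*8.5 = -71.21
Denominator = 119.86
Re(z) = 108.57/119.86 = 0.9058
Im(z) = -71.21/119.86 = -0.5941

Re(z) = 0.9058, Im(z) = -0.5941


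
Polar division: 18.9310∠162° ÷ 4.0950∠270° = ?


r = 18.9310 / 4.0950 = 4.6230
theta = 162° - 270° = -108° = 252° (mod 360)

4.6230 cis(252°)


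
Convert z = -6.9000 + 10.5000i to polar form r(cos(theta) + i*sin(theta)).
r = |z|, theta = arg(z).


r = sqrt(47.61+110.25) = sqrt(157.86) = 12.5642
theta = atan2(10.5, -6.9) = 123.3106 degrees

r = 12.5642, theta = 123.3106 degrees


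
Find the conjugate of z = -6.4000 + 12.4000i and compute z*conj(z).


z_bar = -6.4000 - 12.4000i
z*z_bar = (-6.4)^2 + 12.4^2 = 40.96 + 153.76 = 194.72

z_bar = -6.4000 - 12.4000i, z*z_bar = 194.72


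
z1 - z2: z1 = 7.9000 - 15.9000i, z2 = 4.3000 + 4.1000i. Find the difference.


Real: 7.9 - 4.3 = 3.6
Imag: -15.9 - 4.1 = -20

3.6000 - 20.0000i


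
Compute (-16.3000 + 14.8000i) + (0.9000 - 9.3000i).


Real: -16.3 + 0.9 = -15.4
Imag: 14.8 - 9.3 = 5.5

-15.4000 + 5.5000i


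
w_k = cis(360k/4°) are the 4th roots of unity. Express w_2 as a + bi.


Angle = 360*2/4 = 180°
a = cos(180°) = -1.0000
b = sin(180°) = 0

-1.0000 + 0i


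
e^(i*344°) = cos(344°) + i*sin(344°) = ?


cos(344°) = 0.9613
sin(344°) = -0.2756

e^(i*344°) = 0.9613 - 0.2756i


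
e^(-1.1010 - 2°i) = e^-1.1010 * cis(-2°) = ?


e^-1.1010 = 0.3325
cos(-2°) = 0.9994
sin(-2°) = -0.0349
Real = 0.3325*0.9994 = 0.3323
Imag = 0.3325*(-0.0349) = -0.0116

0.3323 - 0.0116i


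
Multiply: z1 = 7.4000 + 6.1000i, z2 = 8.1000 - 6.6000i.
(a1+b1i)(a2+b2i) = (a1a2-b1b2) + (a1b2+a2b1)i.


Real = 7.4*8.1 - 6.1*(-6.6) = 59.94 - (-40.26) = 100.2
Imag = 7.4*(-6.6) + 8.1*6.1 = -48.84 + 49.41 = 0.57

100.2000 + 0.5700i


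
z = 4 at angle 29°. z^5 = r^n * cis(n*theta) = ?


r^5 = 4^5 = 1024
n*theta = 5*29° = 145° = 145° (mod 360)
a = 1024*cos(145°) = -838.8117
b = 1024*sin(145°) = 587.3423

1024 cis(145°) = -838.8117 + 587.3423i


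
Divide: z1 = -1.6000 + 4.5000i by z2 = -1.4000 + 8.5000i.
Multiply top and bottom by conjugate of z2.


Conjugate of z2 = -1.4000 - 8.5000i
Numerator: (-1.6000 + 4.5000i)(-1.4000 - 8.5000i) = 40.4900 + 7.3000i
Denominator: (-1.4)^2 + 8.5^2 = 74.21
Result = (40.4900 + 7.3000i)/74.21

0.5456 + 0.0984i


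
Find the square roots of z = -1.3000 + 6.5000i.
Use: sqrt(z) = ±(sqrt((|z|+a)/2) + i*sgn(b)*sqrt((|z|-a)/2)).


|z| = sqrt(1.69+42.25) = 6.6287
sqrt((|z|+a)/2) = sqrt((6.6287+(-1.3))/2) = sqrt(2.6644) = 1.6323
sqrt((|z|-a)/2) = sqrt((6.6287-(-1.3))/2) = sqrt(3.9644) = 1.9911

±(1.6323 + 1.9911i) i.e. 1.6323 + 1.9911i and -1.6323 - 1.9911i


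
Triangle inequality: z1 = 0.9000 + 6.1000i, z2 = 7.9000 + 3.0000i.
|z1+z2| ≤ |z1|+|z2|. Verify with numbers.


|z1| = sqrt(0.9^2 + 6.1^2) = sqrt(38.02) = 6.1660
|z2| = sqrt(7.9^2 + 3^2) = sqrt(71.41) = 8.4504
z1+z2 = 8.8000 + 9.1000i
|z1+z2| = sqrt(160.25) = 12.6590
|z1|+|z2| = 6.1660 + 8.4504 = 14.6164

|z1+z2| = 12.6590 ≤ |z1|+|z2| = 14.6164 (verified)


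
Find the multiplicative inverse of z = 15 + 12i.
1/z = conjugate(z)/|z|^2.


|z|^2 = 225+144 = 369
1/z = (15 - 12i)/369

1/z = 0.0407 - 0.0325i


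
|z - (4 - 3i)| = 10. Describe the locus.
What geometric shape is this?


|z - z0| = r is a circle with center z0 and radius r.
Center = (4, -3), radius = 10

Circle with center (4, -3) and radius 10


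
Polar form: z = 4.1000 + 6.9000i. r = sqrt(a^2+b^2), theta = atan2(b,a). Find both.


r = sqrt(16.81+47.61) = sqrt(64.42) = 8.0262
theta = atan2(6.9, 4.1) = 59.2811 degrees

r = 8.0262, theta = 59.2811 degrees


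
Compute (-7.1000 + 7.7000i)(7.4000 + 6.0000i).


Real = -7.1*7.4 - 7.7*6 = -52.54 - 46.2 = -98.74
Imag = -7.1*6 + 7.4*7.7 = -42.6 + 56.98 = 14.38

-98.7400 + 14.3800i


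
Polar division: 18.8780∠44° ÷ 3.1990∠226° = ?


r = 18.8780 / 3.1990 = 5.9012
theta = 44° - 226° = -182° = 178° (mod 360)

5.9012 cis(178°)


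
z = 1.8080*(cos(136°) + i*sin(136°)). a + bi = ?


a = 1.8080*cos(136°) = 1.8080*(-0.71934) = -1.3006
b = 1.8080*sin(136°) = 1.8080*0.69466 = 1.2559

-1.3006 + 1.2559i


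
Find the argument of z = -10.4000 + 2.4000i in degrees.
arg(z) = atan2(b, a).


Re = -10.4, Im = 2.4
arg = atan2(2.4, -10.4) = 167.0054 degrees

arg(z) = 167.0054 degrees


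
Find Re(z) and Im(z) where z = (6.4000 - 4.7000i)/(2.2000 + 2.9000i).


Multiply by conjugate: (6.4000 - 4.7000i)(2.2000 - 2.9000i) / (2.2^2 + 2.9^2)
Numerator real = 6.4*2.2 - (4.7)*2.9 = 0.45
Numerator imag = -4.7*2.2 - 6.4*2.9 = -28.9
Denominator = 13.25
Re(z) = 0.45/13.25 = 0.0340
Im(z) = -28.9/13.25 = -2.1811

Re(z) = 0.0340, Im(z) = -2.1811


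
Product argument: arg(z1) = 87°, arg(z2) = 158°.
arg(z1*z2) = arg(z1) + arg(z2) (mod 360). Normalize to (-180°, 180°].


arg(z1*z2) = 87° + 158° = 245°
Normalized to (-180°, 180°]: -115°

-115°


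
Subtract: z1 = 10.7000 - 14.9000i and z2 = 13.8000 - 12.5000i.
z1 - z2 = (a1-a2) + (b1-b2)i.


Real: 10.7 - 13.8 = -3.1
Imag: -14.9 + 12.5 = -2.4

-3.1000 - 2.4000i


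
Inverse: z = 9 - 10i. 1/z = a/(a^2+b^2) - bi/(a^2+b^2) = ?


|z|^2 = 81+100 = 181
1/z = (9 + 10i)/181

1/z = 0.0497 + 0.0552i


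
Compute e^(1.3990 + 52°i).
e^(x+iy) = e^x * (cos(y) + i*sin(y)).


e^1.3990 = 4.0511
cos(52°) = 0.61566
sin(52°) = 0.788
Real = 4.0511*0.61566 = 2.4941
Imag = 4.0511*0.788 = 3.1923

2.4941 + 3.1923i


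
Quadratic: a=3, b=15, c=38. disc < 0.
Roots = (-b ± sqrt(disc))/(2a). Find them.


disc = 15^2 - 4*3*38 = 225 - 456 = -231
sqrt(|disc|) = sqrt(231) = 15.1987
Real part = -15/(2*3) = -2.5000
Imag part = 15.1987/(2*3) = 2.5331

-2.5000 ± 2.5331i


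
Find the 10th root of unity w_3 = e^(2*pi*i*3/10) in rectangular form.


Angle = 360*3/10 = 108°
a = cos(108°) = -0.3090
b = sin(108°) = 0.9511

-0.3090 + 0.9511i


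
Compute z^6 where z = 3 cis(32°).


r^6 = 3^6 = 729
n*theta = 6*32° = 192° = 192° (mod 360)
a = 729*cos(192°) = -713.0696
b = 729*sin(192°) = -151.5676

729 cis(192°) = -713.0696 - 151.5676i


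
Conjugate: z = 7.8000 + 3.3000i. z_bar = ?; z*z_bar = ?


z_bar = 7.8000 - 3.3000i
z*z_bar = 7.8^2 + 3.3^2 = 60.84 + 10.89 = 71.73

z_bar = 7.8000 - 3.3000i, z*z_bar = 71.73


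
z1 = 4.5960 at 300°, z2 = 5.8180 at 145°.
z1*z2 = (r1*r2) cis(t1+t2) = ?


r = 4.5960 * 5.8180 = 26.7395
theta = 300° + 145° = 445° = 85° (mod 360)

26.7395 cis(85°)


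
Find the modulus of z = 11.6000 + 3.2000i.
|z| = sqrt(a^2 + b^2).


|z| = sqrt(11.6^2 + 3.2^2) = sqrt(134.56 + 10.24) = sqrt(144.8) = 12.0333

|z| = 12.0333


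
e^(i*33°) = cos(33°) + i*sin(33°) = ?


cos(33°) = 0.8387
sin(33°) = 0.5446

e^(i*33°) = 0.8387 + 0.5446i


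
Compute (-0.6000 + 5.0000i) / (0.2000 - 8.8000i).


Conjugate of z2 = 0.2000 + 8.8000i
Numerator: (-0.6000 + 5.0000i)(0.2000 + 8.8000i) = -44.1200 - 4.2800i
Denominator: 0.2^2 + (-8.8)^2 = 77.48
Result = (-44.1200 - 4.2800i)/77.48

-0.5694 - 0.0552i


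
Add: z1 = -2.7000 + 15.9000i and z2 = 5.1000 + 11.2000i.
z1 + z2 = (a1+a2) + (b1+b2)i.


Real: -2.7 + 5.1 = 2.4
Imag: 15.9 + 11.2 = 27.1

2.4000 + 27.1000i


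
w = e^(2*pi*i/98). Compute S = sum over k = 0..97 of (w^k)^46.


The roots are w_k = w^k with w = e^(2*pi*i/98), and (w^k)^46 = (w^46)^k.
So S = 1 + u + u^2 + ... + u^(97) with u = w^46.
46 = 0*98 + 46, so 46 is not a multiple of 98: u = w^46 ≠ 1 (w is a primitive 98th root), while u^98 = (w^98)^46 = 1.
Geometric series: S = (1 - u^98)/(1 - u) = (1 - 1)/(1 - u) = 0

S = 0


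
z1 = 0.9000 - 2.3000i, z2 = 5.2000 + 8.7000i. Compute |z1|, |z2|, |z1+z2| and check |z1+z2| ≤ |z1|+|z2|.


|z1| = sqrt(0.9^2 + (-2.3)^2) = sqrt(6.1) = 2.4698
|z2| = sqrt(5.2^2 + 8.7^2) = sqrt(102.73) = 10.1356
z1+z2 = 6.1000 + 6.4000i
|z1+z2| = sqrt(78.17) = 8.8414
|z1|+|z2| = 2.4698 + 10.1356 = 12.6054

|z1+z2| = 8.8414 ≤ |z1|+|z2| = 12.6054 (verified)


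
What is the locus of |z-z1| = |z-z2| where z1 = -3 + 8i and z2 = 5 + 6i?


Equal distances means the locus is the perpendicular bisector of z1 and z2.
Midpoint = ((-3+5)/2, (8+6)/2) = (1.0000, 7.0000)

Perpendicular bisector through (1.0000, 7.0000)


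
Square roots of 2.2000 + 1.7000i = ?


|z| = sqrt(4.84+2.89) = 2.7803
sqrt((|z|+a)/2) = sqrt((2.7803+2.2)/2) = sqrt(2.4901) = 1.5780
sqrt((|z|-a)/2) = sqrt((2.7803-2.2)/2) = sqrt(0.2901) = 0.5387

±(1.5780 + 0.5387i) i.e. 1.5780 + 0.5387i and -1.5780 - 0.5387i


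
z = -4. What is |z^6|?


|z| = sqrt(16+0) = sqrt(16) = 4
|z^6| = |z|^6 = 4^6 = 4096

|z^6| = 4096


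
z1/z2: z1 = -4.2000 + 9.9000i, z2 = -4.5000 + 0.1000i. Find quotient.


Conjugate of z2 = -4.5000 - 0.1000i
Numerator: (-4.2000 + 9.9000i)(-4.5000 - 0.1000i) = 19.8900 - 44.1300i
Denominator: (-4.5)^2 + 0.1^2 = 20.26
Result = (19.8900 - 44.1300i)/20.26

0.9817 - 2.1782i


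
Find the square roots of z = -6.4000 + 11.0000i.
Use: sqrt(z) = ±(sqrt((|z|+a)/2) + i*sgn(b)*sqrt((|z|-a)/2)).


|z| = sqrt(40.96+121) = 12.7264
sqrt((|z|+a)/2) = sqrt((12.7264+(-6.4))/2) = sqrt(3.1632) = 1.7785
sqrt((|z|-a)/2) = sqrt((12.7264-(-6.4))/2) = sqrt(9.5632) = 3.0924

±(1.7785 + 3.0924i) i.e. 1.7785 + 3.0924i and -1.7785 - 3.0924i


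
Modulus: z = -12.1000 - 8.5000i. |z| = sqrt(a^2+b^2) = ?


|z| = sqrt((-12.1)^2 + (-8.5)^2) = sqrt(146.41 + 72.25) = sqrt(218.66) = 14.7872

|z| = 14.7872


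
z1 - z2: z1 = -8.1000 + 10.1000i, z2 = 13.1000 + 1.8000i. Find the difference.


Real: -8.1 - 13.1 = -21.2
Imag: 10.1 - 1.8 = 8.3

-21.2000 + 8.3000i


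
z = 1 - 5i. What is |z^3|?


|z| = sqrt(1+25) = sqrt(26) = 5.0990
|z^3| = |z|^3 = (sqrt(26))^3 = 26*sqrt(26)

|z^3| = 26*sqrt(26) ≈ 132.5745


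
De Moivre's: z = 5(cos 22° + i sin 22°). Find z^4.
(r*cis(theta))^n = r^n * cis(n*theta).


r^4 = 5^4 = 625
n*theta = 4*22° = 88° = 88° (mod 360)
a = 625*cos(88°) = 21.8122
b = 625*sin(88°) = 624.6193

625 cis(88°) = 21.8122 + 624.6193i


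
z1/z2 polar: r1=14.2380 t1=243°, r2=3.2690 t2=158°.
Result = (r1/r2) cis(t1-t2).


r = 14.2380 / 3.2690 = 4.3555
theta = 243° - 158° = 85° = 85° (mod 360)

4.3555 cis(85°)


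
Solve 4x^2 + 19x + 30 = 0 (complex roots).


disc = 19^2 - 4*4*30 = 361 - 480 = -119
sqrt(|disc|) = sqrt(119) = 10.9087
Real part = -19/(2*4) = -2.3750
Imag part = 10.9087/(2*4) = 1.3636

-2.3750 ± 1.3636i


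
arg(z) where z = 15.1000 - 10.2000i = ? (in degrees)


Re = 15.1, Im = -10.2
arg = atan2(-10.2, 15.1) = -34.0389 degrees

arg(z) = -34.0389 degrees


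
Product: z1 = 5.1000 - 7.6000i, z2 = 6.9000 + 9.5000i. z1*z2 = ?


Real = 5.1*6.9 - (-7.6)*9.5 = 35.19 - (-72.2) = 107.39
Imag = 5.1*9.5 + 6.9*(-7.6) = 48.45 - (52.44) = -3.99

107.3900 - 3.9900i


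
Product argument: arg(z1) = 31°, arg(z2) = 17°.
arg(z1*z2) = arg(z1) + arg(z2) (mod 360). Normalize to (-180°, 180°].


arg(z1*z2) = 31° + 17° = 48°
Normalized to (-180°, 180°]: 48°

48°


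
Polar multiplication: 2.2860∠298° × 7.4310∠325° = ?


r = 2.2860 * 7.4310 = 16.9873
theta = 298° + 325° = 623° = 263° (mod 360)

16.9873 cis(263°)


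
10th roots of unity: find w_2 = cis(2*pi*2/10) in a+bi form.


Angle = 360*2/10 = 72°
a = cos(72°) = 0.3090
b = sin(72°) = 0.9511

0.3090 + 0.9511i


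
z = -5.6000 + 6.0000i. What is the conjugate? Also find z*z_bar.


z_bar = -5.6000 - 6.0000i
z*z_bar = (-5.6)^2 + 6^2 = 31.36 + 36 = 67.36

z_bar = -5.6000 - 6.0000i, z*z_bar = 67.36


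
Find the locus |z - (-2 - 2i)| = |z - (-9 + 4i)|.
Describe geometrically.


Equal distances means the locus is the perpendicular bisector of z1 and z2.
Midpoint = ((-2+(-9))/2, (-2+4)/2) = (-5.5000, 1.0000)

Perpendicular bisector through (-5.5000, 1.0000)


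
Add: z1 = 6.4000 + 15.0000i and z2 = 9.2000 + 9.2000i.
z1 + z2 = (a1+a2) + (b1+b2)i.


Real: 6.4 + 9.2 = 15.6
Imag: 15 + 9.2 = 24.2

15.6000 + 24.2000i


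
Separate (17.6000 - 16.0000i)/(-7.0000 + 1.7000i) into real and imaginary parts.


Multiply by conjugate: (17.6000 - 16.0000i)(-7.0000 - 1.7000i) / ((-7)^2 + 1.7^2)
Numerator real = 17.6*(-7) - (16)*1.7 = -150.4
Numerator imag = -16*(-7) - 17.6*1.7 = 82.08
Denominator = 51.89
Re(z) = -150.4/51.89 = -2.8984
Im(z) = 82.08/51.89 = 1.5818

Re(z) = -2.8984, Im(z) = 1.5818


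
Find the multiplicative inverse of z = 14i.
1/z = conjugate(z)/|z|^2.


|z|^2 = 0+196 = 196
1/z = (0 - 14i)/196

1/z = 0 - 0.0714i


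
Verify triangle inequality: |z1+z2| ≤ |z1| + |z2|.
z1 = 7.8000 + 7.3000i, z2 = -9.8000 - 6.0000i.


|z1| = sqrt(7.8^2 + 7.3^2) = sqrt(114.13) = 10.6832
|z2| = sqrt((-9.8)^2 + (-6)^2) = sqrt(132.04) = 11.4909
z1+z2 = -2.0000 + 1.3000i
|z1+z2| = sqrt(5.69) = 2.3854
|z1|+|z2| = 10.6832 + 11.4909 = 22.1741

|z1+z2| = 2.3854 ≤ |z1|+|z2| = 22.1741 (verified)


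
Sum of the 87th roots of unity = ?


The sum of all 87th roots of unity is 0.
Geometric series: (1 - w^87)/(1 - w) = (1-1)/(1-w) = 0 since w^87 = 1, w ≠ 1.
Alternatively: coefficient of z^86 in z^87 - 1 is 0.

0


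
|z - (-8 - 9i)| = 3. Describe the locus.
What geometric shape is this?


|z - z0| = r is a circle with center z0 and radius r.
Center = (-8, -9), radius = 3

Circle with center (-8, -9) and radius 3


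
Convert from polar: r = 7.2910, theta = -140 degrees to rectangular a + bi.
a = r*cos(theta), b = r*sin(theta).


a = 7.2910*cos(-140°) = 7.2910*(-0.76604) = -5.5852
b = 7.2910*sin(-140°) = 7.2910*(-0.64279) = -4.6866

-5.5852 - 4.6866i


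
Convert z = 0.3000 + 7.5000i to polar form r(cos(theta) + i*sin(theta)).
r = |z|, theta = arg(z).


r = sqrt(0.09+56.25) = sqrt(56.34) = 7.5060
theta = atan2(7.5, 0.3) = 87.7094 degrees

r = 7.5060, theta = 87.7094 degrees


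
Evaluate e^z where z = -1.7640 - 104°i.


e^-1.7640 = 0.1714
cos(-104°) = -0.2419
sin(-104°) = -0.9703
Real = 0.1714*(-0.2419) = -0.0415
Imag = 0.1714*(-0.9703) = -0.1663

-0.0415 - 0.1663i


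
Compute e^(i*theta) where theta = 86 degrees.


cos(86°) = 0.0698
sin(86°) = 0.9976

e^(i*86°) = 0.0698 + 0.9976i


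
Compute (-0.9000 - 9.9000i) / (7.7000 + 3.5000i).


Conjugate of z2 = 7.7000 - 3.5000i
Numerator: (-0.9000 - 9.9000i)(7.7000 - 3.5000i) = -41.5800 - 73.0800i
Denominator: 7.7^2 + 3.5^2 = 71.54
Result = (-41.5800 - 73.0800i)/71.54

-0.5812 - 1.0215i


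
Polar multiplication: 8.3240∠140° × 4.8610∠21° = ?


r = 8.3240 * 4.8610 = 40.4630
theta = 140° + 21° = 161° = 161° (mod 360)

40.4630 cis(161°)


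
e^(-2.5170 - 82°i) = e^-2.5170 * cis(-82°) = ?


e^-2.5170 = 0.0807
cos(-82°) = 0.1392
sin(-82°) = -0.9903
Real = 0.0807*0.1392 = 0.0112
Imag = 0.0807*(-0.9903) = -0.0799

0.0112 - 0.0799i


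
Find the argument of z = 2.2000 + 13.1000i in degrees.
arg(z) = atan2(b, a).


Re = 2.2, Im = 13.1
arg = atan2(13.1, 2.2) = 80.4668 degrees

arg(z) = 80.4668 degrees


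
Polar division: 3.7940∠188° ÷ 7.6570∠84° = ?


r = 3.7940 / 7.6570 = 0.4955
theta = 188° - 84° = 104° = 104° (mod 360)

0.4955 cis(104°)


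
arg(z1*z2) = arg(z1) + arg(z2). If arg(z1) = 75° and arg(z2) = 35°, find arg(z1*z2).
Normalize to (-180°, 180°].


arg(z1*z2) = 75° + 35° = 110°
Normalized to (-180°, 180°]: 110°

110°


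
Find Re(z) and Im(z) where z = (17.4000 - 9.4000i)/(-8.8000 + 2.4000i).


Multiply by conjugate: (17.4000 - 9.4000i)(-8.8000 - 2.4000i) / ((-8.8)^2 + 2.4^2)
Numerator real = 17.4*(-8.8) - (9.4)*2.4 = -175.68
Numerator imag = -9.4*(-8.8) - 17.4*2.4 = 40.96
Denominator = 83.2
Re(z) = -175.68/83.2 = -2.1115
Im(z) = 40.96/83.2 = 0.4923

Re(z) = -2.1115, Im(z) = 0.4923


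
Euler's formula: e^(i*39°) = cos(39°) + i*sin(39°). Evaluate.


cos(39°) = 0.7771
sin(39°) = 0.6293

e^(i*39°) = 0.7771 + 0.6293i


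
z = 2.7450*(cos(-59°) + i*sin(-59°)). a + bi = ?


a = 2.7450*cos(-59°) = 2.7450*0.51504 = 1.4138
b = 2.7450*sin(-59°) = 2.7450*(-0.85717) = -2.3529

1.4138 - 2.3529i


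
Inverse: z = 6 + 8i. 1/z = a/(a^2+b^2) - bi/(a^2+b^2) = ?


|z|^2 = 36+64 = 100
1/z = (6 - 8i)/100

1/z = 0.0600 - 0.0800i


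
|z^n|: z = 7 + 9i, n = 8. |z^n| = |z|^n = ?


|z| = sqrt(49+81) = sqrt(130) = 11.4018
|z^8| = |z|^8 = (sqrt(130))^8 = 130^4 = 285610000

|z^8| = 285610000


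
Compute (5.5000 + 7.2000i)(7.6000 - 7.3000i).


Real = 5.5*7.6 - 7.2*(-7.3) = 41.8 - (-52.56) = 94.36
Imag = 5.5*(-7.3) + 7.6*7.2 = -40.15 + 54.72 = 14.57

94.3600 + 14.5700i


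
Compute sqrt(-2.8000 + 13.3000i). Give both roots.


|z| = sqrt(7.84+176.89) = 13.5915
sqrt((|z|+a)/2) = sqrt((13.5915+(-2.8))/2) = sqrt(5.3958) = 2.3229
sqrt((|z|-a)/2) = sqrt((13.5915-(-2.8))/2) = sqrt(8.1958) = 2.8628

±(2.3229 + 2.8628i) i.e. 2.3229 + 2.8628i and -2.3229 - 2.8628i


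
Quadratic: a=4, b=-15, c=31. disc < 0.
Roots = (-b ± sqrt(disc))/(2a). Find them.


disc = (-15)^2 - 4*4*31 = 225 - 496 = -271
sqrt(|disc|) = sqrt(271) = 16.4621
Real part = 15/(2*4) = 1.8750
Imag part = 16.4621/(2*4) = 2.0578

1.8750 ± 2.0578i


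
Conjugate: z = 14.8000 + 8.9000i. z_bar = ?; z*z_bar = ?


z_bar = 14.8000 - 8.9000i
z*z_bar = 14.8^2 + 8.9^2 = 219.04 + 79.21 = 298.25

z_bar = 14.8000 - 8.9000i, z*z_bar = 298.25


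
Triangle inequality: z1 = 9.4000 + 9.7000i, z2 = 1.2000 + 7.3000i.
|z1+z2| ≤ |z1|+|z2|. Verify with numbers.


|z1| = sqrt(9.4^2 + 9.7^2) = sqrt(182.45) = 13.5074
|z2| = sqrt(1.2^2 + 7.3^2) = sqrt(54.73) = 7.3980
z1+z2 = 10.6000 + 17.0000i
|z1+z2| = sqrt(401.36) = 20.0340
|z1|+|z2| = 13.5074 + 7.3980 = 20.9054

|z1+z2| = 20.0340 ≤ |z1|+|z2| = 20.9054 (verified)


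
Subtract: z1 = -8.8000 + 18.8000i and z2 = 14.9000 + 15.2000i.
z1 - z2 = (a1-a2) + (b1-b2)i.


Real: -8.8 - 14.9 = -23.7
Imag: 18.8 - 15.2 = 3.6

-23.7000 + 3.6000i


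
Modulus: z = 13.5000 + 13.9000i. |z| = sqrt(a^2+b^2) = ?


|z| = sqrt(13.5^2 + 13.9^2) = sqrt(182.25 + 193.21) = sqrt(375.46) = 19.3768

|z| = 19.3768


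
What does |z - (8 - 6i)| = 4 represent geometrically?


|z - z0| = r is a circle with center z0 and radius r.
Center = (8, -6), radius = 4

Circle with center (8, -6) and radius 4


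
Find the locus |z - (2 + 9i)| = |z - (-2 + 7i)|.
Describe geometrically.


Equal distances means the locus is the perpendicular bisector of z1 and z2.
Midpoint = ((2+(-2))/2, (9+7)/2) = (0, 8.0000)

Perpendicular bisector through (0, 8.0000)


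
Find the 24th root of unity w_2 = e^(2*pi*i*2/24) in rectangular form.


Angle = 360*2/24 = 30°
a = cos(30°) = 0.8660
b = sin(30°) = 0.5000

0.8660 + 0.5000i


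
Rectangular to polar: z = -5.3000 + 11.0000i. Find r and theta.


r = sqrt(28.09+121) = sqrt(149.09) = 12.2102
theta = atan2(11, -5.3) = 115.7256 degrees

r = 12.2102, theta = 115.7256 degrees


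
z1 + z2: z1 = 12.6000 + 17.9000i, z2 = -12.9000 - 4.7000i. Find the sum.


Real: 12.6 - 12.9 = -0.3
Imag: 17.9 - 4.7 = 13.2

-0.3000 + 13.2000i


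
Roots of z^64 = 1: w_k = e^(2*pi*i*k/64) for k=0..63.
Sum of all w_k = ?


The sum of all 64th roots of unity is 0.
Geometric series: (1 - w^64)/(1 - w) = (1-1)/(1-w) = 0 since w^64 = 1, w ≠ 1.
Alternatively: coefficient of z^63 in z^64 - 1 is 0.

0


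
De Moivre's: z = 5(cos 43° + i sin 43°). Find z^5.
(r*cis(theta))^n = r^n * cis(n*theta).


r^5 = 5^5 = 3125
n*theta = 5*43° = 215° = 215° (mod 360)
a = 3125*cos(215°) = -2559.8501
b = 3125*sin(215°) = -1792.4264

3125 cis(215°) = -2559.8501 - 1792.4264i


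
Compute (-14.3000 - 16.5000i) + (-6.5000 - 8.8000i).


Real: -14.3 - 6.5 = -20.8
Imag: -16.5 - 8.8 = -25.3

-20.8000 - 25.3000i


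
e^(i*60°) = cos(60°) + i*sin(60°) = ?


cos(60°) = 0.5000
sin(60°) = 0.8660

e^(i*60°) = 0.5000 + 0.8660i


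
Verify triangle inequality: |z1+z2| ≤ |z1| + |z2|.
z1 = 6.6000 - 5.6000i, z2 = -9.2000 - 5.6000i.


|z1| = sqrt(6.6^2 + (-5.6)^2) = sqrt(74.92) = 8.6556
|z2| = sqrt((-9.2)^2 + (-5.6)^2) = sqrt(116) = 10.7703
z1+z2 = -2.6000 - 11.2000i
|z1+z2| = sqrt(132.2) = 11.4978
|z1|+|z2| = 8.6556 + 10.7703 = 19.4259

|z1+z2| = 11.4978 ≤ |z1|+|z2| = 19.4259 (verified)


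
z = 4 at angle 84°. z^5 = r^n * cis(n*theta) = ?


r^5 = 4^5 = 1024
n*theta = 5*84° = 420° = 60° (mod 360)
a = 1024*cos(60°) = 512.0000
b = 1024*sin(60°) = 886.8100

1024 cis(60°) = 512.0000 + 886.8100i


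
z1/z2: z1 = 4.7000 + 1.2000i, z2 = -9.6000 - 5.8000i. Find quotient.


Conjugate of z2 = -9.6000 + 5.8000i
Numerator: (4.7000 + 1.2000i)(-9.6000 + 5.8000i) = -52.0800 + 15.7400i
Denominator: (-9.6)^2 + (-5.8)^2 = 125.8
Result = (-52.0800 + 15.7400i)/125.8

-0.4140 + 0.1251i


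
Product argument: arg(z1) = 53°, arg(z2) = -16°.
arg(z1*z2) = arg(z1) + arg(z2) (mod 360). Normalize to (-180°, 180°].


arg(z1*z2) = 53° - 16° = 37°
Normalized to (-180°, 180°]: 37°

37°


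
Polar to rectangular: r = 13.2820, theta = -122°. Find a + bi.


a = 13.2820*cos(-122°) = 13.2820*(-0.52992) = -7.0384
b = 13.2820*sin(-122°) = 13.2820*(-0.84805) = -11.2638

-7.0384 - 11.2638i


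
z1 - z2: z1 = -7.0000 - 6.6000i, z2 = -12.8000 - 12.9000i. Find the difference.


Real: -7 + 12.8 = 5.8
Imag: -6.6 + 12.9 = 6.3

5.8000 + 6.3000i


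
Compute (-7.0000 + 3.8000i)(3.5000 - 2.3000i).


Real = -7*3.5 - 3.8*(-2.3) = -24.5 - (-8.74) = -15.76
Imag = -7*(-2.3) + 3.5*3.8 = 16.1 + 13.3 = 29.4

-15.7600 + 29.4000i


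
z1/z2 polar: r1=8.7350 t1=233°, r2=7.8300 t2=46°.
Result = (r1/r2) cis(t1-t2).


r = 8.7350 / 7.8300 = 1.1156
theta = 233° - 46° = 187° = 187° (mod 360)

1.1156 cis(187°)


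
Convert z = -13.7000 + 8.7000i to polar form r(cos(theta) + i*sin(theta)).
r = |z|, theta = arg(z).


r = sqrt(187.69+75.69) = sqrt(263.38) = 16.2290
theta = atan2(8.7, -13.7) = 147.5830 degrees

r = 16.2290, theta = 147.5830 degrees


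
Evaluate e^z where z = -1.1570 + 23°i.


e^-1.1570 = 0.31443
cos(23°) = 0.9205
sin(23°) = 0.39073
Real = 0.31443*0.9205 = 0.2894
Imag = 0.31443*0.39073 = 0.1229

0.2894 + 0.1229i


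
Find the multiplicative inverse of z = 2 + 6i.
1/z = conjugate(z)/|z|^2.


|z|^2 = 4+36 = 40
1/z = (2 - 6i)/40

1/z = 0.0500 - 0.1500i


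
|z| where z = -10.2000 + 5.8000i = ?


|z| = sqrt((-10.2)^2 + 5.8^2) = sqrt(104.04 + 33.64) = sqrt(137.68) = 11.7337

|z| = 11.7337


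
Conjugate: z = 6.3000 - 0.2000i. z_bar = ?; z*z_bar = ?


z_bar = 6.3000 + 0.2000i
z*z_bar = 6.3^2 + (-0.2)^2 = 39.69 + 0.04 = 39.73

z_bar = 6.3000 + 0.2000i, z*z_bar = 39.73


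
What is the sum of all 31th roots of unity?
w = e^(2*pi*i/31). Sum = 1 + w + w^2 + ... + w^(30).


The sum of all 31th roots of unity is 0.
Geometric series: (1 - w^31)/(1 - w) = (1-1)/(1-w) = 0 since w^31 = 1, w ≠ 1.
Alternatively: coefficient of z^30 in z^31 - 1 is 0.

0


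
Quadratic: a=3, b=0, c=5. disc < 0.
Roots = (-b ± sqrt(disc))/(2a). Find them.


disc = 0^2 - 4*3*5 = 0 - 60 = -60
sqrt(|disc|) = sqrt(60) = 7.7460
Real part = 0/(2*3) = 0
Imag part = 7.7460/(2*3) = 1.2910

0 ± 1.2910i


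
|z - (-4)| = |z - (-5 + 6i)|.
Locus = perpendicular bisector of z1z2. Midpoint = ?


Equal distances means the locus is the perpendicular bisector of z1 and z2.
Midpoint = ((-4+(-5))/2, (0+6)/2) = (-4.5000, 3.0000)

Perpendicular bisector through (-4.5000, 3.0000)


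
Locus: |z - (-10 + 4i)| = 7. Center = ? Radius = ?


|z - z0| = r is a circle with center z0 and radius r.
Center = (-10, 4), radius = 7

Circle with center (-10, 4) and radius 7


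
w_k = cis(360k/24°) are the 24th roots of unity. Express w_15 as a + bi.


Angle = 360*15/24 = 225°
a = cos(225°) = -0.7071
b = sin(225°) = -0.7071

-0.7071 - 0.7071i


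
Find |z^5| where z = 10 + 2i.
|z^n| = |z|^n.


|z| = sqrt(100+4) = sqrt(104) = 10.1980
|z^5| = |z|^5 = (sqrt(104))^5 = 104^2 * sqrt(104) = 10816*sqrt(104)

|z^5| = 10816*sqrt(104) ≈ 110301.9901


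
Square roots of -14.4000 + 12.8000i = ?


|z| = sqrt(207.36+163.84) = 19.2666
sqrt((|z|+a)/2) = sqrt((19.2666+(-14.4))/2) = sqrt(2.4333) = 1.5599
sqrt((|z|-a)/2) = sqrt((19.2666-(-14.4))/2) = sqrt(16.8333) = 4.1028

±(1.5599 + 4.1028i) i.e. 1.5599 + 4.1028i and -1.5599 - 4.1028i


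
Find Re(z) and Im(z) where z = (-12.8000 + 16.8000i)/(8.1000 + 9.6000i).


Multiply by conjugate: (-12.8000 + 16.8000i)(8.1000 - 9.6000i) / (8.1^2 + 9.6^2)
Numerator real = -12.8*8.1 + 16.8*9.6 = 57.6
Numerator imag = 16.8*8.1 - (-12.8)*9.6 = 258.96
Denominator = 157.77
Re(z) = 57.6/157.77 = 0.3651
Im(z) = 258.96/157.77 = 1.6414

Re(z) = 0.3651, Im(z) = 1.6414


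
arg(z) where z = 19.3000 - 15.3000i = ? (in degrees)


Re = 19.3, Im = -15.3
arg = atan2(-15.3, 19.3) = -38.4055 degrees

arg(z) = -38.4055 degrees


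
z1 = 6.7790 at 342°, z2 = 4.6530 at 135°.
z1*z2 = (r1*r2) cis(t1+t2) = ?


r = 6.7790 * 4.6530 = 31.5427
theta = 342° + 135° = 477° = 117° (mod 360)

31.5427 cis(117°)


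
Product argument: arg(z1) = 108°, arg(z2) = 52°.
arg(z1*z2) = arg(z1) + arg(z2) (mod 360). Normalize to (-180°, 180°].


arg(z1*z2) = 108° + 52° = 160°
Normalized to (-180°, 180°]: 160°

160°


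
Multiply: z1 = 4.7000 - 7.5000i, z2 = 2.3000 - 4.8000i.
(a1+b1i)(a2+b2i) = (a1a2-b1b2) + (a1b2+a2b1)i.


Real = 4.7*2.3 - (-7.5)*(-4.8) = 10.81 - 36 = -25.19
Imag = 4.7*(-4.8) + 2.3*(-7.5) = -22.56 - (17.25) = -39.81

-25.1900 - 39.8100i


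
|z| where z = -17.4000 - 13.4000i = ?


|z| = sqrt((-17.4)^2 + (-13.4)^2) = sqrt(302.76 + 179.56) = sqrt(482.32) = 21.9618

|z| = 21.9618


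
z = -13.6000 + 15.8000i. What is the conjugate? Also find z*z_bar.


z_bar = -13.6000 - 15.8000i
z*z_bar = (-13.6)^2 + 15.8^2 = 184.96 + 249.64 = 434.6

z_bar = -13.6000 - 15.8000i, z*z_bar = 434.6


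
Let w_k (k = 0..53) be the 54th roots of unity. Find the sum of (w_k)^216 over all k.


The roots are w_k = w^k with w = e^(2*pi*i/54), and (w^k)^216 = (w^216)^k.
So S = 1 + u + u^2 + ... + u^(53) with u = w^216.
216 = 4*54 + 0, so 216 is a multiple of 54 and u = (w^54)^4 = 1.
Every one of the 54 terms equals 1: S = 54

S = 54


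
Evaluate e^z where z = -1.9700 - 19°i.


e^-1.9700 = 0.1395
cos(-19°) = 0.9455
sin(-19°) = -0.3256
Real = 0.1395*0.9455 = 0.1319
Imag = 0.1395*(-0.3256) = -0.0454

0.1319 - 0.0454i


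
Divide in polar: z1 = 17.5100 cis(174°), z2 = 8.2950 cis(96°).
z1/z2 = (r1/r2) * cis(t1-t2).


r = 17.5100 / 8.2950 = 2.1109
theta = 174° - 96° = 78° = 78° (mod 360)

2.1109 cis(78°)


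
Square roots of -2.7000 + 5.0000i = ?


|z| = sqrt(7.29+25) = 5.6824
sqrt((|z|+a)/2) = sqrt((5.6824+(-2.7))/2) = sqrt(1.4912) = 1.2212
sqrt((|z|-a)/2) = sqrt((5.6824-(-2.7))/2) = sqrt(4.1912) = 2.0472

±(1.2212 + 2.0472i) i.e. 1.2212 + 2.0472i and -1.2212 - 2.0472i


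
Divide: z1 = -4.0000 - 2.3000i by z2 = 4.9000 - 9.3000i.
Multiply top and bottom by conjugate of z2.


Conjugate of z2 = 4.9000 + 9.3000i
Numerator: (-4.0000 - 2.3000i)(4.9000 + 9.3000i) = 1.7900 - 48.4700i
Denominator: 4.9^2 + (-9.3)^2 = 110.5
Result = (1.7900 - 48.4700i)/110.5

0.0162 - 0.4386i


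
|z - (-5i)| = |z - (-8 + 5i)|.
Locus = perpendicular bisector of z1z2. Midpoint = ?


Equal distances means the locus is the perpendicular bisector of z1 and z2.
Midpoint = ((0+(-8))/2, (-5+5)/2) = (-4.0000, 0)

Perpendicular bisector through (-4.0000, 0)


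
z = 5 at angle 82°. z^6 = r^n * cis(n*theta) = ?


r^6 = 5^6 = 15625
n*theta = 6*82° = 492° = 132° (mod 360)
a = 15625*cos(132°) = -10455.1657
b = 15625*sin(132°) = 11611.6379

15625 cis(132°) = -10455.1657 + 11611.6379i


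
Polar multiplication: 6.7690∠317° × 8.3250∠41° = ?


r = 6.7690 * 8.3250 = 56.3519
theta = 317° + 41° = 358° = 358° (mod 360)

56.3519 cis(358°)


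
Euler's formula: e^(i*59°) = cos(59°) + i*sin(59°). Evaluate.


cos(59°) = 0.5150
sin(59°) = 0.8572

e^(i*59°) = 0.5150 + 0.8572i


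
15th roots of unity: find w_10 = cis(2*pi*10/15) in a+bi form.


Angle = 360*10/15 = 240°
a = cos(240°) = -0.5000
b = sin(240°) = -0.8660

-0.5000 - 0.8660i
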